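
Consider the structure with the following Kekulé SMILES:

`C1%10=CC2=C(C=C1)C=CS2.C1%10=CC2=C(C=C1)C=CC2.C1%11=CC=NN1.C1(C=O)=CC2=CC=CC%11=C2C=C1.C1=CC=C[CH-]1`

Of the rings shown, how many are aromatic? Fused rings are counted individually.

7

The SMILES encodes a six-membered carbon ring with three alternating C=C double bonds, fused to a five-membered ring containing one sulfur and two C=C double bonds; a six-membered carbon ring with three alternating C=C double bonds, fused to a five-membered carbon ring containing one C=C double bond and one sp³ carbon; a five-membered ring with two adjacent nitrogens (one bearing H, one in a double bond) and two double bonds; two fused six-membered carbon rings, each with three alternating C=C double bonds; a five-membered all-carbon ring bearing a negative charge on one carbon, with two C=C double bonds.
The fused 6/5-membered bicyclic (with one sulfur) is a single π system with 9 sp² atoms and 10 π electrons from ring double bonds plus a heteroatom lone pair. 10 = 4(2)+2, so the system is aromatic and both rings count as aromatic (benzothiophene).
The 6-membered ring is planar and fully conjugated; 3 ring double bonds give 6 π electrons. 6 = 4(1)+2, so it is aromatic (benzene ring).
The 5-membered ring has one sp³ carbon, so it is not fully conjugated — not aromatic (cyclopentene ring).
The 5-membered ring with two adjacent nitrogens (one N–H, one =N–) has a continuous p-orbital overlap around the ring; 2 ring double bonds (4 π electrons) plus a heteroatom lone pair (2) give 6 π electrons. That satisfies 4n+2 with n=1, so it is aromatic (pyrazole).
The fused 6/6-membered bicyclic is a single π system with 10 sp² atoms and 10 π electrons from ring double bonds. 10 = 4(2)+2, so the system is aromatic and both rings count as aromatic (naphthalene).
The second 5-membered ring is fully conjugated (every ring atom contributes a p orbital); 2 ring double bonds (4 π electrons) plus the carbanion lone pair (2) give 6 π electrons. That satisfies 4n+2 with n=1, so it is aromatic (cyclopentadienyl anion).
7 of the 8 rings are aromatic. Total: 7.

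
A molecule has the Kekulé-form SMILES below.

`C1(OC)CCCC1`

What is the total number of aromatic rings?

0

The SMILES encodes a five-membered saturated carbon ring.
The 5-membered ring has only sp³ atoms, so it is not fully conjugated — not aromatic (cyclopentane).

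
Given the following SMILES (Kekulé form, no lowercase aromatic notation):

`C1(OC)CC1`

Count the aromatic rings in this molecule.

0

The SMILES encodes a three-membered saturated carbon ring.
The 3-membered ring has only sp³ atoms, so it is not fully conjugated — not aromatic (cyclopropane).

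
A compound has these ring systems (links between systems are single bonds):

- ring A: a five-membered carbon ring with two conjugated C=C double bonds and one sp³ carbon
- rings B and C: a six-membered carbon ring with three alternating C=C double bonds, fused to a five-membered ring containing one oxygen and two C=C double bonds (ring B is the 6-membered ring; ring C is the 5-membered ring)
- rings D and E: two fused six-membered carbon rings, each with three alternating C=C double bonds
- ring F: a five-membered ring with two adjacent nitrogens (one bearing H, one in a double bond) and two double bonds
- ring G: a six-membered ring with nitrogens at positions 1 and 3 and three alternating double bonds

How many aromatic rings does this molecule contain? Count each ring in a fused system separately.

6

Ring A has one sp³ carbon, so it is not fully conjugated — not aromatic (cyclopentadiene).
Rings B and C form a fused bicyclic system (with one oxygen) with 9 sp² atoms and 10 π electrons from ring double bonds plus a heteroatom lone pair. 10 = 4(2)+2, so the system is aromatic and both rings count as aromatic (benzofuran).
Rings D and E form a fused bicyclic system with 10 sp² atoms and 10 π electrons from ring double bonds. 10 = 4(2)+2, so the system is aromatic and both rings count as aromatic (naphthalene).
Ring F is fully conjugated (every ring atom contributes a p orbital); 2 ring double bonds (4 π electrons) plus a heteroatom lone pair (2) give 6 π electrons. Since 6 = 4n+2 (n=1), ring F is aromatic (pyrazole).
Ring G is planar and fully conjugated; 3 ring double bonds give 6 π electrons. That satisfies 4n+2 with n=1, so ring G is aromatic (pyrimidine).
Aromatic: B, C, D, E, F, G. Total: 6.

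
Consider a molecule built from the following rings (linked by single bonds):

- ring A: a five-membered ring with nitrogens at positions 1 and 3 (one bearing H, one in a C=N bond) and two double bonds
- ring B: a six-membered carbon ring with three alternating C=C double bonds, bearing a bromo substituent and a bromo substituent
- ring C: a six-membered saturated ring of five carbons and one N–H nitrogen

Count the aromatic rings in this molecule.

2

Ring A is fully conjugated (every ring atom contributes a p orbital); 2 ring double bonds (4 π electrons) plus a heteroatom lone pair (2) give 6 π electrons. That satisfies 4n+2 with n=1, so ring A is aromatic (imidazole).
Ring B has a continuous p-orbital overlap around the ring; 3 ring double bonds give 6 π electrons. 6 = 4(1)+2, so ring B is aromatic (benzene).
Ring C has only sp³ atoms, so it is not fully conjugated — not aromatic (piperidine).
Aromatic: A, B. Total: 2.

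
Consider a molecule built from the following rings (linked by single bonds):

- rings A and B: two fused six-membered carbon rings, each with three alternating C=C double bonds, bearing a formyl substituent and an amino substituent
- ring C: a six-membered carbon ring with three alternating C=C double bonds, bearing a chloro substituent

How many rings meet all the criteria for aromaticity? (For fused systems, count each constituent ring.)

3

Rings A and B form a fused bicyclic system with 10 sp² atoms and 10 π electrons from ring double bonds. 10 = 4(2)+2, so the system is aromatic and both rings count as aromatic (naphthalene).
Ring C has a continuous p-orbital overlap around the ring; 3 ring double bonds give 6 π electrons. That satisfies 4n+2 with n=1, so ring C is aromatic (benzene).
Aromatic: A, B, C. Total: 3.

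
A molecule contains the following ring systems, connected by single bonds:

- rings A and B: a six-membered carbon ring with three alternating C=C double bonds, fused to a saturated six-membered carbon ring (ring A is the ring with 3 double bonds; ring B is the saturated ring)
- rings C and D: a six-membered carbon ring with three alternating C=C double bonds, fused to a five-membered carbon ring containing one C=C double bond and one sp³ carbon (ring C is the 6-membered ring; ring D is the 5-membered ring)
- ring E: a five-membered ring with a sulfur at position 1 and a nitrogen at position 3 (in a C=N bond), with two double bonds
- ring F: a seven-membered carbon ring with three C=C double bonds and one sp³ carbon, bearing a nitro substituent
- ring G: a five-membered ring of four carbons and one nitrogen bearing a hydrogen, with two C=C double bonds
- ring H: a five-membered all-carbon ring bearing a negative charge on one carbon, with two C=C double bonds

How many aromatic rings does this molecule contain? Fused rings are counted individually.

5

Ring A has a continuous p-orbital overlap around the ring; 3 ring double bonds give 6 π electrons. That satisfies 4n+2 with n=1, so ring A is aromatic (benzene ring).
Ring B has four sp³ carbons, so it is not fully conjugated — not aromatic (cyclohexane ring).
Ring C is planar and fully conjugated; 3 ring double bonds give 6 π electrons. That satisfies 4n+2 with n=1, so ring C is aromatic (benzene ring).
Ring D has one sp³ carbon, so it is not fully conjugated — not aromatic (cyclopentene ring).
Ring E has a continuous p-orbital overlap around the ring; 2 ring double bonds (4 π electrons) plus a heteroatom lone pair (2) give 6 π electrons. Since 6 = 4n+2 (n=1), ring E is aromatic (thiazole).
Ring F has one sp³ carbon, so it is not fully conjugated — not aromatic (cycloheptatriene).
Ring G is fully conjugated (every ring atom contributes a p orbital); 2 ring double bonds (4 π electrons) plus a heteroatom lone pair (2) give 6 π electrons. That satisfies 4n+2 with n=1, so ring G is aromatic (pyrrole).
Ring H is fully conjugated (every ring atom contributes a p orbital); 2 ring double bonds (4 π electrons) plus the carbanion lone pair (2) give 6 π electrons. 6 = 4(1)+2, so ring H is aromatic (cyclopentadienyl anion).
Aromatic: A, C, E, G, H. Total: 5.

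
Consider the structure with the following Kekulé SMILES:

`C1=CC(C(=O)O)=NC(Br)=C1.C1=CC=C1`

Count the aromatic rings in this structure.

1

The SMILES encodes a six-membered ring of five carbons and one nitrogen with three alternating double bonds; a four-membered carbon ring with two alternating C=C double bonds.
The 6-membered ring with one nitrogen is planar and fully conjugated; 3 ring double bonds give 6 π electrons. 6 = 4(1)+2, so it is aromatic (pyridine).
The 4-membered ring has only sp² ring atoms; a planar conformation would have a fully conjugated π system of 4 electrons. But 4 = 4(1), which is 4n not 4n+2, so it is not aromatic (cyclobutadiene) — cyclobutadiene is antiaromatic and distorts to a rectangle.
1 of the 2 rings is aromatic. Total: 1.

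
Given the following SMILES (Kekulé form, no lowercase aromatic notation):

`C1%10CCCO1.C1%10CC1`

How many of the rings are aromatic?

The SMILES encodes a five-membered saturated ring of four carbons and one oxygen; a three-membered saturated carbon ring.
The 5-membered ring with one oxygen has only sp³ atoms, so it is not fully conjugated — not aromatic (tetrahydrofuran).
The 3-membered ring has only sp³ atoms, so it is not fully conjugated — not aromatic (cyclopropane).
None of the rings are aromatic. Total: 0.

0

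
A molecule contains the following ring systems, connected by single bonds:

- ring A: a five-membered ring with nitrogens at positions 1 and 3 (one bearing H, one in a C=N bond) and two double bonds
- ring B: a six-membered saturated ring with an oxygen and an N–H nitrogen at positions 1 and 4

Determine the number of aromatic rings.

1

Ring A has a continuous p-orbital overlap around the ring; 2 ring double bonds (4 π electrons) plus a heteroatom lone pair (2) give 6 π electrons. Since 6 = 4n+2 (n=1), ring A is aromatic (imidazole).
Ring B has only sp³ atoms, so it is not fully conjugated — not aromatic (morpholine).
Aromatic: A. Total: 1.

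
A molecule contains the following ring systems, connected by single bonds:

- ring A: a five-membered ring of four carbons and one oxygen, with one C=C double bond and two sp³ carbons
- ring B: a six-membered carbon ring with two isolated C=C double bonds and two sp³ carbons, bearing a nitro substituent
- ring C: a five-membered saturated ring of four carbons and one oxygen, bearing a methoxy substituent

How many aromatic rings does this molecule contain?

Ring A has two sp³ carbons, so it is not fully conjugated — not aromatic (2,3-dihydrofuran).
Ring B has two sp³ carbons, so it is not fully conjugated — not aromatic (1,4-cyclohexadiene).
Ring C has only sp³ atoms, so it is not fully conjugated — not aromatic (tetrahydrofuran).
No ring is aromatic. Total: 0.

0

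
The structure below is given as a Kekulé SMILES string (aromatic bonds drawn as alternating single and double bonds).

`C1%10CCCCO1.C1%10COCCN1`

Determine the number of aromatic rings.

0

The SMILES encodes a six-membered saturated ring of five carbons and one oxygen; a six-membered saturated ring with an oxygen and an N–H nitrogen at positions 1 and 4.
The 6-membered ring with one oxygen has only sp³ atoms, so it is not fully conjugated — not aromatic (tetrahydropyran).
The 6-membered ring with one oxygen and one N–H (1,4) has only sp³ atoms, so it is not fully conjugated — not aromatic (morpholine).
None of the rings are aromatic. Total: 0.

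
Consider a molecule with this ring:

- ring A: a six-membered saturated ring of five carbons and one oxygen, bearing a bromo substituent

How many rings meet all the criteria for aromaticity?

Ring A has only sp³ atoms, so it is not fully conjugated — not aromatic (tetrahydropyran).

0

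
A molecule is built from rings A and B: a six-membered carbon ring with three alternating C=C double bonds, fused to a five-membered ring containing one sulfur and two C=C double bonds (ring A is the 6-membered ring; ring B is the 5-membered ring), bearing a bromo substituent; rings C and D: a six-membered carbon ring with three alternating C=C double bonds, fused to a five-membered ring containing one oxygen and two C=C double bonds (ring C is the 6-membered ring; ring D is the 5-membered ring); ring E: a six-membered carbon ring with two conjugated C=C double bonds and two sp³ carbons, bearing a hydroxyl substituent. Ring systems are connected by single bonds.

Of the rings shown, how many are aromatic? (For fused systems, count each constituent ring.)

Rings A and B form a fused bicyclic system (with one sulfur) with 9 sp² atoms and 10 π electrons from ring double bonds plus a heteroatom lone pair. 10 = 4(2)+2, so the system is aromatic and both rings count as aromatic (benzothiophene).
Rings C and D form a fused bicyclic system (with one oxygen) with 9 sp² atoms and 10 π electrons from ring double bonds plus a heteroatom lone pair. 10 = 4(2)+2, so the system is aromatic and both rings count as aromatic (benzofuran).
Ring E has two sp³ carbons, so it is not fully conjugated — not aromatic (1,3-cyclohexadiene).
Aromatic: A, B, C, D. Total: 4.

4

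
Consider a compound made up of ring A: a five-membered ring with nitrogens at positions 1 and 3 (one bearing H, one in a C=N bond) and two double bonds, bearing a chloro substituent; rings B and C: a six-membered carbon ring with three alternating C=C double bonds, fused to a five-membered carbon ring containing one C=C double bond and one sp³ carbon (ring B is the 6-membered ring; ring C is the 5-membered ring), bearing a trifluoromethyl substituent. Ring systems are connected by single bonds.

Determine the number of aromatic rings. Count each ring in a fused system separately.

Ring A is planar and fully conjugated; 2 ring double bonds (4 π electrons) plus a heteroatom lone pair (2) give 6 π electrons. That satisfies 4n+2 with n=1, so ring A is aromatic (imidazole).
Ring B has a continuous p-orbital overlap around the ring; 3 ring double bonds give 6 π electrons. That satisfies 4n+2 with n=1, so ring B is aromatic (benzene ring).
Ring C has one sp³ carbon, so it is not fully conjugated — not aromatic (cyclopentene ring).
Aromatic: A, B. Total: 2.

2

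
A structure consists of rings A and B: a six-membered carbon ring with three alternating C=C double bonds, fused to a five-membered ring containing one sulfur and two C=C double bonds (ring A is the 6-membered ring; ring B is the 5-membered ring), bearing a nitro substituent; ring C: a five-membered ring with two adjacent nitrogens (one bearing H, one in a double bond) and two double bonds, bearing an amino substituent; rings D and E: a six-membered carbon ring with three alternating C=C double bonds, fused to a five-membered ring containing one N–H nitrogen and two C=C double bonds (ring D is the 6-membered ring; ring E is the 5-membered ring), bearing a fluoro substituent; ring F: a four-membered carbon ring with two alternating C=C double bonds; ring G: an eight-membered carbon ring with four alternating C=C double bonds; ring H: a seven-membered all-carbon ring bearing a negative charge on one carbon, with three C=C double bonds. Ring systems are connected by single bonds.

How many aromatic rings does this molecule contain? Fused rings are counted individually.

Rings A and B form a fused bicyclic system (with one sulfur) with 9 sp² atoms and 10 π electrons from ring double bonds plus a heteroatom lone pair. 10 = 4(2)+2, so the system is aromatic and both rings count as aromatic (benzothiophene).
Ring C has a continuous p-orbital overlap around the ring; 2 ring double bonds (4 π electrons) plus a heteroatom lone pair (2) give 6 π electrons. Since 6 = 4n+2 (n=1), ring C is aromatic (pyrazole).
Rings D and E form a fused bicyclic system (with one N–H) with 9 sp² atoms and 10 π electrons from ring double bonds plus a heteroatom lone pair. 10 = 4(2)+2, so the system is aromatic and both rings count as aromatic (indole).
Ring F has only sp² ring atoms; a planar conformation would have a fully conjugated π system of 4 electrons. But 4 = 4(1), which is 4n not 4n+2, so ring F is not aromatic (cyclobutadiene) — cyclobutadiene is antiaromatic and distorts to a rectangle.
Ring G has only sp² ring atoms; a planar conformation would have a fully conjugated π system of 8 electrons. But 8 = 4(2), which is 4n not 4n+2, so ring G is not aromatic (cyclooctatetraene) — cyclooctatetraene distorts into a non-planar tub to avoid antiaromaticity.
Ring H has only sp² ring atoms; a planar conformation would have a fully conjugated π system of 8 electrons. But 8 = 4(2), which is 4n not 4n+2, so ring H is not aromatic (cycloheptatrienyl anion).
Aromatic: A, B, C, D, E. Total: 5.

5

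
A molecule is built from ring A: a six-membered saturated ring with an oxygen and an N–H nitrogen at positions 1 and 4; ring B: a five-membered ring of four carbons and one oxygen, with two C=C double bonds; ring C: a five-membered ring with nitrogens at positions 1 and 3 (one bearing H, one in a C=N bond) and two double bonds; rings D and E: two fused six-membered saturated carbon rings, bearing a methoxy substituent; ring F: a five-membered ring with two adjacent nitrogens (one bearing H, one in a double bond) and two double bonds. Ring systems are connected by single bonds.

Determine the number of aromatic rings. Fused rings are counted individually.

3

Ring A has only sp³ atoms, so it is not fully conjugated — not aromatic (morpholine).
Ring B has a continuous p-orbital overlap around the ring; 2 ring double bonds (4 π electrons) plus a heteroatom lone pair (2) give 6 π electrons. 6 = 4(1)+2, so ring B is aromatic (furan).
Ring C is fully conjugated (every ring atom contributes a p orbital); 2 ring double bonds (4 π electrons) plus a heteroatom lone pair (2) give 6 π electrons. 6 = 4(1)+2, so ring C is aromatic (imidazole).
Ring D has only sp³ atoms, so it is not fully conjugated — not aromatic (cyclohexane ring).
Ring E has only sp³ atoms, so it is not fully conjugated — not aromatic (cyclohexane ring).
Ring F is fully conjugated (every ring atom contributes a p orbital); 2 ring double bonds (4 π electrons) plus a heteroatom lone pair (2) give 6 π electrons. Since 6 = 4n+2 (n=1), ring F is aromatic (pyrazole).
Aromatic: B, C, F. Total: 3.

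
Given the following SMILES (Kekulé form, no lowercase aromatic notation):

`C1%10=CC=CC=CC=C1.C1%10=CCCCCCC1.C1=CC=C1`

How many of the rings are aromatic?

The SMILES encodes an eight-membered carbon ring with four alternating C=C double bonds; an eight-membered carbon ring with one C=C double bond; a four-membered carbon ring with two alternating C=C double bonds.
The 8-membered ring has only sp² ring atoms; a planar conformation would have a fully conjugated π system of 8 electrons. But 8 = 4(2), which is 4n not 4n+2, so it is not aromatic (cyclooctatetraene) — cyclooctatetraene distorts into a non-planar tub to avoid antiaromaticity.
The second 8-membered ring has six sp³ carbons, so it is not fully conjugated — not aromatic (cyclooctene).
The 4-membered ring has only sp² ring atoms; a planar conformation would have a fully conjugated π system of 4 electrons. But 4 = 4(1), which is 4n not 4n+2, so it is not aromatic (cyclobutadiene) — cyclobutadiene is antiaromatic and distorts to a rectangle.
None of the rings are aromatic. Total: 0.

0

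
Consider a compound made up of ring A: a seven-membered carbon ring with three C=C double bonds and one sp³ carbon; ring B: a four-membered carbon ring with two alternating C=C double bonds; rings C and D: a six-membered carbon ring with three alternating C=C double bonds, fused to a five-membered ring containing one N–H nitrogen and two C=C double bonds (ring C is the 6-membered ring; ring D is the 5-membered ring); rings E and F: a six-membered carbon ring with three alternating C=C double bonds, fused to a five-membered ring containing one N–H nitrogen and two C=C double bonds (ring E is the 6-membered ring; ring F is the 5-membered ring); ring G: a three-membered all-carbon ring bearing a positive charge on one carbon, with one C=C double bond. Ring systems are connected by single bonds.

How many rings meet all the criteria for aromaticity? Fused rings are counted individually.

5

Ring A has one sp³ carbon, so it is not fully conjugated — not aromatic (cycloheptatriene).
Ring B has only sp² ring atoms; a planar conformation would have a fully conjugated π system of 4 electrons. But 4 = 4(1), which is 4n not 4n+2, so ring B is not aromatic (cyclobutadiene) — cyclobutadiene is antiaromatic and distorts to a rectangle.
Rings C and D form a fused bicyclic system (with one N–H) with 9 sp² atoms and 10 π electrons from ring double bonds plus a heteroatom lone pair. 10 = 4(2)+2, so the system is aromatic and both rings count as aromatic (indole).
Rings E and F form a fused bicyclic system (with one N–H) with 9 sp² atoms and 10 π electrons from ring double bonds plus a heteroatom lone pair. 10 = 4(2)+2, so the system is aromatic and both rings count as aromatic (indole).
Ring G has a continuous p-orbital overlap around the ring; 1 ring double bond (2 π electrons) plus the carbocation's empty p orbital (0, but keeps the ring conjugated) give 2 π electrons. Since 2 = 4n+2 (n=0), ring G is aromatic (cyclopropenyl cation).
Aromatic: C, D, E, F, G. Total: 5.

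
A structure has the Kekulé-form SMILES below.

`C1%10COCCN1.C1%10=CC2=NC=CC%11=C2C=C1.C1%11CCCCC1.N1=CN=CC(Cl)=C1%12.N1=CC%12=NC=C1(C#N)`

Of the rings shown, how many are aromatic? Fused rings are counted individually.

4

The SMILES encodes a six-membered saturated ring with an oxygen and an N–H nitrogen at positions 1 and 4; two fused six-membered rings, each with three alternating double bonds; one ring is all carbon and the other has one ring nitrogen; a six-membered saturated carbon ring; a six-membered ring with nitrogens at positions 1 and 3 and three alternating double bonds; a six-membered ring with nitrogens at positions 1 and 4 and three alternating double bonds.
The 6-membered ring with one oxygen and one N–H (1,4) has only sp³ atoms, so it is not fully conjugated — not aromatic (morpholine).
The fused 6/6-membered bicyclic (with one nitrogen) is a single π system with 10 sp² atoms and 10 π electrons from ring double bonds. 10 = 4(2)+2, so the system is aromatic and both rings count as aromatic (quinoline).
The 6-membered ring has only sp³ atoms, so it is not fully conjugated — not aromatic (cyclohexane).
The 6-membered ring with two nitrogens (1,3) has a continuous p-orbital overlap around the ring; 3 ring double bonds give 6 π electrons. 6 = 4(1)+2, so it is aromatic (pyrimidine).
The 6-membered ring with two nitrogens (1,4) has a continuous p-orbital overlap around the ring; 3 ring double bonds give 6 π electrons. That satisfies 4n+2 with n=1, so it is aromatic (pyrazine).
4 of the 6 rings are aromatic. Total: 4.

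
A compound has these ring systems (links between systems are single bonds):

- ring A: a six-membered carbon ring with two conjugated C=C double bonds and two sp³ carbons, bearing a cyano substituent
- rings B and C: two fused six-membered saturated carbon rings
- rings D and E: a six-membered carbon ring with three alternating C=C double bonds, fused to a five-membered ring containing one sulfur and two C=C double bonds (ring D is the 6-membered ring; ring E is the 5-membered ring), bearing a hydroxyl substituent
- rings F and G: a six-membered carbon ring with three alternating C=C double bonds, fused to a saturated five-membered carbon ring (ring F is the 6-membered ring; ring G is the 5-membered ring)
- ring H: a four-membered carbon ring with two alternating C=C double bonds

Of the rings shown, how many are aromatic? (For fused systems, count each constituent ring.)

Ring A has two sp³ carbons, so it is not fully conjugated — not aromatic (1,3-cyclohexadiene).
Ring B has only sp³ atoms, so it is not fully conjugated — not aromatic (cyclohexane ring).
Ring C has only sp³ atoms, so it is not fully conjugated — not aromatic (cyclohexane ring).
Rings D and E form a fused bicyclic system (with one sulfur) with 9 sp² atoms and 10 π electrons from ring double bonds plus a heteroatom lone pair. 10 = 4(2)+2, so the system is aromatic and both rings count as aromatic (benzothiophene).
Ring F has a continuous p-orbital overlap around the ring; 3 ring double bonds give 6 π electrons. 6 = 4(1)+2, so ring F is aromatic (benzene ring).
Ring G has three sp³ carbons, so it is not fully conjugated — not aromatic (cyclopentane ring).
Ring H has only sp² ring atoms; a planar conformation would have a fully conjugated π system of 4 electrons. But 4 = 4(1), which is 4n not 4n+2, so ring H is not aromatic (cyclobutadiene) — cyclobutadiene is antiaromatic and distorts to a rectangle.
Aromatic: D, E, F. Total: 3.

3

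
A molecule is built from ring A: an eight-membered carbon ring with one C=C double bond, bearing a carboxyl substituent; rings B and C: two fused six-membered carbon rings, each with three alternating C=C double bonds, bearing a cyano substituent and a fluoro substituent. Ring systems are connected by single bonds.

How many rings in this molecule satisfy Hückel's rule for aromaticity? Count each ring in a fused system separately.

2

Ring A has six sp³ carbons, so it is not fully conjugated — not aromatic (cyclooctene).
Rings B and C form a fused bicyclic system with 10 sp² atoms and 10 π electrons from ring double bonds. 10 = 4(2)+2, so the system is aromatic and both rings count as aromatic (naphthalene).
Aromatic: B, C. Total: 2.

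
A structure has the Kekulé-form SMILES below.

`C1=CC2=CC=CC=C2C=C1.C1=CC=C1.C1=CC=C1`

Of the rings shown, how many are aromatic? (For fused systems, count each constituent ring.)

The SMILES encodes two fused six-membered carbon rings, each with three alternating C=C double bonds; a four-membered carbon ring with two alternating C=C double bonds; a four-membered carbon ring with two alternating C=C double bonds.
The fused 6/6-membered bicyclic is a single π system with 10 sp² atoms and 10 π electrons from ring double bonds. 10 = 4(2)+2, so the system is aromatic and both rings count as aromatic (naphthalene).
The 4-membered ring has only sp² ring atoms; a planar conformation would have a fully conjugated π system of 4 electrons. But 4 = 4(1), which is 4n not 4n+2, so it is not aromatic (cyclobutadiene) — cyclobutadiene is antiaromatic and distorts to a rectangle.
The second 4-membered ring has only sp² ring atoms; a planar conformation would have a fully conjugated π system of 4 electrons. But 4 = 4(1), which is 4n not 4n+2, so it is not aromatic (cyclobutadiene) — cyclobutadiene is antiaromatic and distorts to a rectangle.
2 of the 4 rings are aromatic. Total: 2.

2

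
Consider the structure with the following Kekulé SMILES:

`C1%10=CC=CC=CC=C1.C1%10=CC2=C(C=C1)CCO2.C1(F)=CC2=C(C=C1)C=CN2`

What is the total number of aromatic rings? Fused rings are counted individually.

The SMILES encodes an eight-membered carbon ring with four alternating C=C double bonds; a six-membered carbon ring with three alternating C=C double bonds, fused to a five-membered ring containing one oxygen and two sp³ carbons; a six-membered carbon ring with three alternating C=C double bonds, fused to a five-membered ring containing one N–H nitrogen and two C=C double bonds.
The 8-membered ring has only sp² ring atoms; a planar conformation would have a fully conjugated π system of 8 electrons. But 8 = 4(2), which is 4n not 4n+2, so it is not aromatic (cyclooctatetraene) — cyclooctatetraene distorts into a non-planar tub to avoid antiaromaticity.
The 6-membered ring is planar and fully conjugated; 3 ring double bonds give 6 π electrons. 6 = 4(1)+2, so it is aromatic (benzene ring).
The 5-membered ring with one oxygen has two sp³ carbons, so it is not fully conjugated — not aromatic (oxolane ring).
The fused 6/5-membered bicyclic (with one N–H) is a single π system with 9 sp² atoms and 10 π electrons from ring double bonds plus a heteroatom lone pair. 10 = 4(2)+2, so the system is aromatic and both rings count as aromatic (indole).
3 of the 5 rings are aromatic. Total: 3.

3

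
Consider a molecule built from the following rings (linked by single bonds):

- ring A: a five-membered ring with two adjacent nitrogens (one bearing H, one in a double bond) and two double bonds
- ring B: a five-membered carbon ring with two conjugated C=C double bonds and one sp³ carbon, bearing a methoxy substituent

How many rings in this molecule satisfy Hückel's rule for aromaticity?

Ring A is planar and fully conjugated; 2 ring double bonds (4 π electrons) plus a heteroatom lone pair (2) give 6 π electrons. That satisfies 4n+2 with n=1, so ring A is aromatic (pyrazole).
Ring B has one sp³ carbon, so it is not fully conjugated — not aromatic (cyclopentadiene).
Aromatic: A. Total: 1.

1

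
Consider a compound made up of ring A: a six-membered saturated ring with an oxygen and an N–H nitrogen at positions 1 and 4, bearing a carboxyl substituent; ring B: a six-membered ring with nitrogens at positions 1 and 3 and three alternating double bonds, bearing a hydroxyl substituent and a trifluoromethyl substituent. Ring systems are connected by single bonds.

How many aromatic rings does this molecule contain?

1

Ring A has only sp³ atoms, so it is not fully conjugated — not aromatic (morpholine).
Ring B is fully conjugated (every ring atom contributes a p orbital); 3 ring double bonds give 6 π electrons. 6 = 4(1)+2, so ring B is aromatic (pyrimidine).
Aromatic: B. Total: 1.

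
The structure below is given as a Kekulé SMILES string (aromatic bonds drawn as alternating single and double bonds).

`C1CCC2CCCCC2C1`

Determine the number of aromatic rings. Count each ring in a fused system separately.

The SMILES encodes two fused six-membered saturated carbon rings.
The 6-membered ring has only sp³ atoms, so it is not fully conjugated — not aromatic (cyclohexane ring).
The second 6-membered ring has only sp³ atoms, so it is not fully conjugated — not aromatic (cyclohexane ring).
None of the rings are aromatic. Total: 0.

0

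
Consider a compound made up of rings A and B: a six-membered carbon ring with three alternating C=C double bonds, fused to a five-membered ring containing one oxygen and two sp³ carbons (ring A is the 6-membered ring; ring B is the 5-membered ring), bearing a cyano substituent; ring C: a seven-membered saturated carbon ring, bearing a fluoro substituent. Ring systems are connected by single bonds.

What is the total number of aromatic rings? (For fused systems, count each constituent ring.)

1

Ring A is fully conjugated (every ring atom contributes a p orbital); 3 ring double bonds give 6 π electrons. 6 = 4(1)+2, so ring A is aromatic (benzene ring).
Ring B has two sp³ carbons, so it is not fully conjugated — not aromatic (oxolane ring).
Ring C has only sp³ atoms, so it is not fully conjugated — not aromatic (cycloheptane).
Aromatic: A. Total: 1.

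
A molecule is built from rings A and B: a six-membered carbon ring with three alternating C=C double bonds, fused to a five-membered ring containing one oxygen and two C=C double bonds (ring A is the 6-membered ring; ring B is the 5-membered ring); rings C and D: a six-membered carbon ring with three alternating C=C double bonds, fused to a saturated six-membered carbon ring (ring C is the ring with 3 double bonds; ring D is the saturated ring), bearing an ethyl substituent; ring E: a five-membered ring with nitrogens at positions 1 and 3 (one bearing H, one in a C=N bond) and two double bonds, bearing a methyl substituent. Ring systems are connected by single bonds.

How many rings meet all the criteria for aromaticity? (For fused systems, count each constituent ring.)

4

Rings A and B form a fused bicyclic system (with one oxygen) with 9 sp² atoms and 10 π electrons from ring double bonds plus a heteroatom lone pair. 10 = 4(2)+2, so the system is aromatic and both rings count as aromatic (benzofuran).
Ring C has a continuous p-orbital overlap around the ring; 3 ring double bonds give 6 π electrons. That satisfies 4n+2 with n=1, so ring C is aromatic (benzene ring).
Ring D has four sp³ carbons, so it is not fully conjugated — not aromatic (cyclohexane ring).
Ring E is planar and fully conjugated; 2 ring double bonds (4 π electrons) plus a heteroatom lone pair (2) give 6 π electrons. 6 = 4(1)+2, so ring E is aromatic (imidazole).
Aromatic: A, B, C, E. Total: 4.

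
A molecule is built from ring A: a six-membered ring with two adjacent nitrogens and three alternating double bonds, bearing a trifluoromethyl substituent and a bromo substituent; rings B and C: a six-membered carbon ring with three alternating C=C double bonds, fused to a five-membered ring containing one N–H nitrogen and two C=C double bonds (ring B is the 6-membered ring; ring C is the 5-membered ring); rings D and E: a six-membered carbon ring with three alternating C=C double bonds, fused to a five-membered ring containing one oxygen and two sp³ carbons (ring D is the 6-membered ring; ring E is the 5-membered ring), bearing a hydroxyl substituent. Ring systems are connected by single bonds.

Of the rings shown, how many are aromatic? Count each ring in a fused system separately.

Ring A has a continuous p-orbital overlap around the ring; 3 ring double bonds give 6 π electrons. 6 = 4(1)+2, so ring A is aromatic (pyridazine).
Rings B and C form a fused bicyclic system (with one N–H) with 9 sp² atoms and 10 π electrons from ring double bonds plus a heteroatom lone pair. 10 = 4(2)+2, so the system is aromatic and both rings count as aromatic (indole).
Ring D is fully conjugated (every ring atom contributes a p orbital); 3 ring double bonds give 6 π electrons. Since 6 = 4n+2 (n=1), ring D is aromatic (benzene ring).
Ring E has two sp³ carbons, so it is not fully conjugated — not aromatic (oxolane ring).
Aromatic: A, B, C, D. Total: 4.

4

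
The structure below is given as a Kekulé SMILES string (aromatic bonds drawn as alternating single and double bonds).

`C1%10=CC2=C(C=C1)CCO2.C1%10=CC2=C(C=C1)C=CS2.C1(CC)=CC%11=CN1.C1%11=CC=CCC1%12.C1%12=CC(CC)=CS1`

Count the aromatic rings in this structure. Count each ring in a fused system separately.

The SMILES encodes a six-membered carbon ring with three alternating C=C double bonds, fused to a five-membered ring containing one oxygen and two sp³ carbons; a six-membered carbon ring with three alternating C=C double bonds, fused to a five-membered ring containing one sulfur and two C=C double bonds; a five-membered ring of four carbons and one nitrogen bearing a hydrogen, with two C=C double bonds; a six-membered carbon ring with two conjugated C=C double bonds and two sp³ carbons; a five-membered ring of four carbons and one sulfur, with two C=C double bonds.
The 6-membered ring is planar and fully conjugated; 3 ring double bonds give 6 π electrons. 6 = 4(1)+2, so it is aromatic (benzene ring).
The 5-membered ring with one oxygen has two sp³ carbons, so it is not fully conjugated — not aromatic (oxolane ring).
The fused 6/5-membered bicyclic (with one sulfur) is a single π system with 9 sp² atoms and 10 π electrons from ring double bonds plus a heteroatom lone pair. 10 = 4(2)+2, so the system is aromatic and both rings count as aromatic (benzothiophene).
The 5-membered ring with one N–H is planar and fully conjugated; 2 ring double bonds (4 π electrons) plus a heteroatom lone pair (2) give 6 π electrons. 6 = 4(1)+2, so it is aromatic (pyrrole).
The second 6-membered ring has two sp³ carbons, so it is not fully conjugated — not aromatic (1,3-cyclohexadiene).
The 5-membered ring with one sulfur is fully conjugated (every ring atom contributes a p orbital); 2 ring double bonds (4 π electrons) plus a heteroatom lone pair (2) give 6 π electrons. That satisfies 4n+2 with n=1, so it is aromatic (thiophene).
5 of the 7 rings are aromatic. Total: 5.

5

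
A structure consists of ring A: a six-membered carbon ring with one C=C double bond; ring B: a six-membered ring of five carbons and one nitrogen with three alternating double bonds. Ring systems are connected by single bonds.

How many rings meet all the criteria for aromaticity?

1

Ring A has four sp³ carbons, so it is not fully conjugated — not aromatic (cyclohexene).
Ring B is fully conjugated (every ring atom contributes a p orbital); 3 ring double bonds give 6 π electrons. Since 6 = 4n+2 (n=1), ring B is aromatic (pyridine).
Aromatic: B. Total: 1.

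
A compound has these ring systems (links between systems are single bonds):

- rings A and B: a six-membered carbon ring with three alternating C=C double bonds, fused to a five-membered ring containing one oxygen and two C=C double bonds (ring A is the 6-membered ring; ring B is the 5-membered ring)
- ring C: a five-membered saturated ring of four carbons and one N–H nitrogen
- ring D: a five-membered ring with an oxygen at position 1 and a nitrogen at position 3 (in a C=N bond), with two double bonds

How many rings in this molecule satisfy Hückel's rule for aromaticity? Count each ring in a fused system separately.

Rings A and B form a fused bicyclic system (with one oxygen) with 9 sp² atoms and 10 π electrons from ring double bonds plus a heteroatom lone pair. 10 = 4(2)+2, so the system is aromatic and both rings count as aromatic (benzofuran).
Ring C has only sp³ atoms, so it is not fully conjugated — not aromatic (pyrrolidine).
Ring D is fully conjugated (every ring atom contributes a p orbital); 2 ring double bonds (4 π electrons) plus a heteroatom lone pair (2) give 6 π electrons. 6 = 4(1)+2, so ring D is aromatic (oxazole).
Aromatic: A, B, D. Total: 3.

3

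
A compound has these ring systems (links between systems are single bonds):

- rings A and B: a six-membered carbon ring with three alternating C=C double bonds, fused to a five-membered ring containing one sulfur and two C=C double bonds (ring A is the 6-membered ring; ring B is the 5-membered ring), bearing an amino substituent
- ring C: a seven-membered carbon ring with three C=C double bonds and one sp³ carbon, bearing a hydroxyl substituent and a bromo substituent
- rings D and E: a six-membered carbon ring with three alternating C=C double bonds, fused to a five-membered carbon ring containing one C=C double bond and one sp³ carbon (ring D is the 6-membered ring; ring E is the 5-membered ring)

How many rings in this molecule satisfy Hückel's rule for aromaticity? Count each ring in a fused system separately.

Rings A and B form a fused bicyclic system (with one sulfur) with 9 sp² atoms and 10 π electrons from ring double bonds plus a heteroatom lone pair. 10 = 4(2)+2, so the system is aromatic and both rings count as aromatic (benzothiophene).
Ring C has one sp³ carbon, so it is not fully conjugated — not aromatic (cycloheptatriene).
Ring D is planar and fully conjugated; 3 ring double bonds give 6 π electrons. That satisfies 4n+2 with n=1, so ring D is aromatic (benzene ring).
Ring E has one sp³ carbon, so it is not fully conjugated — not aromatic (cyclopentene ring).
Aromatic: A, B, D. Total: 3.

3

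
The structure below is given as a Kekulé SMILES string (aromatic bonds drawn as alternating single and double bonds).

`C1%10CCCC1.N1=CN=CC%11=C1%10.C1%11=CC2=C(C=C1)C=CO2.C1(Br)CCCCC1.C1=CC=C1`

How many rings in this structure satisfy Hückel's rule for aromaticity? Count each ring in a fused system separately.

3

The SMILES encodes a five-membered saturated carbon ring; a six-membered ring with nitrogens at positions 1 and 3 and three alternating double bonds; a six-membered carbon ring with three alternating C=C double bonds, fused to a five-membered ring containing one oxygen and two C=C double bonds; a six-membered saturated carbon ring; a four-membered carbon ring with two alternating C=C double bonds.
The 5-membered ring has only sp³ atoms, so it is not fully conjugated — not aromatic (cyclopentane).
The 6-membered ring with two nitrogens (1,3) is fully conjugated (every ring atom contributes a p orbital); 3 ring double bonds give 6 π electrons. That satisfies 4n+2 with n=1, so it is aromatic (pyrimidine).
The fused 6/5-membered bicyclic (with one oxygen) is a single π system with 9 sp² atoms and 10 π electrons from ring double bonds plus a heteroatom lone pair. 10 = 4(2)+2, so the system is aromatic and both rings count as aromatic (benzofuran).
The 6-membered ring has only sp³ atoms, so it is not fully conjugated — not aromatic (cyclohexane).
The 4-membered ring has only sp² ring atoms; a planar conformation would have a fully conjugated π system of 4 electrons. But 4 = 4(1), which is 4n not 4n+2, so it is not aromatic (cyclobutadiene) — cyclobutadiene is antiaromatic and distorts to a rectangle.
3 of the 6 rings are aromatic. Total: 3.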